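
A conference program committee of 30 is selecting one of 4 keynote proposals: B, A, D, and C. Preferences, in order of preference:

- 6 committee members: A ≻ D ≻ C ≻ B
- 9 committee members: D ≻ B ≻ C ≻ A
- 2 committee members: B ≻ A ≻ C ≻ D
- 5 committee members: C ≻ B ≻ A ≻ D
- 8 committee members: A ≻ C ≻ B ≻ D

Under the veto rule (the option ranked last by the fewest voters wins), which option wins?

C

Last-place votes: B 6, A 9, D 15, C 0.
C is ranked last by the fewest voters, so C wins.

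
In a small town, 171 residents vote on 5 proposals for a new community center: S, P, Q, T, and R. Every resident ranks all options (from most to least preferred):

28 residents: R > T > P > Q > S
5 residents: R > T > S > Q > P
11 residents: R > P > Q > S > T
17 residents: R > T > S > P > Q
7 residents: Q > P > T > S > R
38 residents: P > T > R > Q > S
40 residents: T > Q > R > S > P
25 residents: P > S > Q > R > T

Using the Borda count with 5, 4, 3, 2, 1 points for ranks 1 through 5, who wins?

S: 28·1 + 5·3 + 11·2 + 17·3 + 7·2 + 38·1 + 40·2 + 25·4 = 348
P: 28·3 + 5·1 + 11·4 + 17·2 + 7·4 + 38·5 + 40·1 + 25·5 = 550
Q: 28·2 + 5·2 + 11·3 + 17·1 + 7·5 + 38·2 + 40·4 + 25·3 = 462
T: 28·4 + 5·4 + 11·1 + 17·4 + 7·3 + 38·4 + 40·5 + 25·1 = 609
R: 28·5 + 5·5 + 11·5 + 17·5 + 7·1 + 38·3 + 40·3 + 25·2 = 596
T has the highest Borda score (609).

T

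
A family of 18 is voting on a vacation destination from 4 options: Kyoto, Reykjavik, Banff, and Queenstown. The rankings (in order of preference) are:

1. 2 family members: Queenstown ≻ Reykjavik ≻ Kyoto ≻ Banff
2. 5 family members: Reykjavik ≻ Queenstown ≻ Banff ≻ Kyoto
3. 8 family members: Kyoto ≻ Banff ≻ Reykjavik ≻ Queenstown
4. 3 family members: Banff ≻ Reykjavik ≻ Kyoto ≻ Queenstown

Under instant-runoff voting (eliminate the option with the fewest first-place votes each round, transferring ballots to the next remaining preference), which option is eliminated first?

Queenstown

Round 1: Kyoto 8, Reykjavik 5, Banff 3, Queenstown 2. Eliminate Queenstown.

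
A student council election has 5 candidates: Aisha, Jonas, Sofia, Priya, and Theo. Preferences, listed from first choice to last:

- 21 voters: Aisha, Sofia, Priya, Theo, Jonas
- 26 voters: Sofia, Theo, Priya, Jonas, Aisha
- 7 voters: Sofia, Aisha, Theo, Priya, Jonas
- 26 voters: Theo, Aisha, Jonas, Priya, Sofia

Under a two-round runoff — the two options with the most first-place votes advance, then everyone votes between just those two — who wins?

Sofia

Round 1 first-place votes: Aisha 21, Jonas 0, Sofia 33, Priya 0, Theo 26.
Sofia and Theo advance.
Runoff: Sofia is preferred to Theo by 54 voters; Theo by 26.
Sofia wins the runoff.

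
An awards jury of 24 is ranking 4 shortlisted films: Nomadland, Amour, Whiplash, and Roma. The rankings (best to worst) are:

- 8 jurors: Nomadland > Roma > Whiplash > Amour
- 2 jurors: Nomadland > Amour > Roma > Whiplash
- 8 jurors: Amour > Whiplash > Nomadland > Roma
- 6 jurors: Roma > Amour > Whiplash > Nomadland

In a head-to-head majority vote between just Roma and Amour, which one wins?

Roma

Voters preferring Roma to Amour: 14; preferring Amour to Roma: 10.
Roma wins the head-to-head.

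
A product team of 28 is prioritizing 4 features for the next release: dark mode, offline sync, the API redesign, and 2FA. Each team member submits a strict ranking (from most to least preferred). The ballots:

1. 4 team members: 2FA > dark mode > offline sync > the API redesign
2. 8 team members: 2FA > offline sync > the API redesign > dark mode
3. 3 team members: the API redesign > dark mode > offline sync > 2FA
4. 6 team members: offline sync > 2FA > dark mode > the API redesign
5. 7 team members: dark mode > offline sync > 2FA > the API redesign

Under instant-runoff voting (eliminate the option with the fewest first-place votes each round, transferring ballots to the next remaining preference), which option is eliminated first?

the API redesign

Round 1: dark mode 7, offline sync 6, the API redesign 3, 2FA 12. Eliminate the API redesign.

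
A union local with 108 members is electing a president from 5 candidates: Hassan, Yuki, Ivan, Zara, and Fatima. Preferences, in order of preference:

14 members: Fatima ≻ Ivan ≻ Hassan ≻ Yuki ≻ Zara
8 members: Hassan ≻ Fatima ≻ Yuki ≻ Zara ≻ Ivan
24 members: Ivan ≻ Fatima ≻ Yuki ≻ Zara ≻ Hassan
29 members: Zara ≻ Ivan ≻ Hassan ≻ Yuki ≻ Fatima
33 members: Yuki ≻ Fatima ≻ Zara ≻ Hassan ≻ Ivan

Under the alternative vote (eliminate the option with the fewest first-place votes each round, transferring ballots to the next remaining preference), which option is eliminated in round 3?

Round 1: Hassan 8, Yuki 33, Ivan 24, Zara 29, Fatima 14. Eliminate Hassan.
Round 2: Yuki 33, Ivan 24, Zara 29, Fatima 22. Eliminate Fatima.
Round 3: Yuki 41, Ivan 38, Zara 29. Eliminate Zara.

Zara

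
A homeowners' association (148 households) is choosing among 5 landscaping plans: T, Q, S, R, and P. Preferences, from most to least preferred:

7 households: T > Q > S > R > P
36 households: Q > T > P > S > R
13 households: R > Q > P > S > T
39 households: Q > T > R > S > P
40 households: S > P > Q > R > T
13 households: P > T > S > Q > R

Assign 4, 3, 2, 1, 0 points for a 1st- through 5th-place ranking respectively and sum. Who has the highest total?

Q

T: 7·4 + 36·3 + 13·0 + 39·3 + 40·0 + 13·3 = 292
Q: 7·3 + 36·4 + 13·3 + 39·4 + 40·2 + 13·1 = 453
S: 7·2 + 36·1 + 13·1 + 39·1 + 40·4 + 13·2 = 288
R: 7·1 + 36·0 + 13·4 + 39·2 + 40·1 + 13·0 = 177
P: 7·0 + 36·2 + 13·2 + 39·0 + 40·3 + 13·4 = 270
Q has the highest Borda score (453).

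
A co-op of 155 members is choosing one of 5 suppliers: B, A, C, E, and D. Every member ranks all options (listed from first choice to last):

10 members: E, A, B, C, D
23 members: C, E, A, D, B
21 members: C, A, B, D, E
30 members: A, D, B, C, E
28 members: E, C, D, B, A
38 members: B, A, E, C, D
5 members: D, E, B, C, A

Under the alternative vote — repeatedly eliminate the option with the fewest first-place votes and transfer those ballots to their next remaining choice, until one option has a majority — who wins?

B

Round 1: B 38, A 30, C 44, E 38, D 5. Eliminate D.
Round 2: B 38, A 30, C 44, E 43. Eliminate A.
Round 3: B 68, C 44, E 43. Eliminate E.
Round 4: B 83, C 72. B has a majority.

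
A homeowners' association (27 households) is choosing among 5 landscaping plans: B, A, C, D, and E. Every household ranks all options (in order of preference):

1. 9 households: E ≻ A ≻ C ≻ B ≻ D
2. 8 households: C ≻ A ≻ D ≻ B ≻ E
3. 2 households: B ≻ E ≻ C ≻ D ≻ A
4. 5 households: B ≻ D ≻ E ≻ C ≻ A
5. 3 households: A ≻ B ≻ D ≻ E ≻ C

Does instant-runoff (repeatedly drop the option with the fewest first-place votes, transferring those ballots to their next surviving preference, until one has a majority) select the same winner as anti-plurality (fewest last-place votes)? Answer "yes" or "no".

Instant-runoff — R1 B 7, A 3, C 8, D 0, E 9 (D out); R2 B 7, A 3, C 8, E 9 (A out); R3 B 10, C 8, E 9 (C out); R4 B 18, E 9 (B winner). Winner: B.
Anti-plurality — last-place votes: B 0, A 7, C 3, D 9, E 8. Winner: B.
The two methods agree.

yes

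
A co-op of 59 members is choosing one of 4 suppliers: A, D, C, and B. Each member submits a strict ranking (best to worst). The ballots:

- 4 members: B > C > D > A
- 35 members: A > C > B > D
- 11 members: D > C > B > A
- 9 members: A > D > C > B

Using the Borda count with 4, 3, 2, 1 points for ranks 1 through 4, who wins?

A: 4·1 + 35·4 + 11·1 + 9·4 = 191
D: 4·2 + 35·1 + 11·4 + 9·3 = 114
C: 4·3 + 35·3 + 11·3 + 9·2 = 168
B: 4·4 + 35·2 + 11·2 + 9·1 = 117
A has the highest Borda score (191).

A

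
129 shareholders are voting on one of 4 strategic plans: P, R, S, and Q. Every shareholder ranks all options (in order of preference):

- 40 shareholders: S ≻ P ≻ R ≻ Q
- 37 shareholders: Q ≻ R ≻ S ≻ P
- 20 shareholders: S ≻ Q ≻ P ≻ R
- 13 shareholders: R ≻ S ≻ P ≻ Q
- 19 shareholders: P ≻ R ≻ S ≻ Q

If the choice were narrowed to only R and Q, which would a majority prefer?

R

Voters preferring R to Q: 72; preferring Q to R: 57.
R wins the head-to-head.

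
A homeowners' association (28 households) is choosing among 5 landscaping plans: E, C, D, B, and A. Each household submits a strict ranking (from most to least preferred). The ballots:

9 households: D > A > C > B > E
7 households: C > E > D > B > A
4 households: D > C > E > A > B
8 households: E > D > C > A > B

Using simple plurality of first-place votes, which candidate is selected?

D

First-place votes: E 8, C 7, D 13, B 0, A 0.
D has the most first-place votes.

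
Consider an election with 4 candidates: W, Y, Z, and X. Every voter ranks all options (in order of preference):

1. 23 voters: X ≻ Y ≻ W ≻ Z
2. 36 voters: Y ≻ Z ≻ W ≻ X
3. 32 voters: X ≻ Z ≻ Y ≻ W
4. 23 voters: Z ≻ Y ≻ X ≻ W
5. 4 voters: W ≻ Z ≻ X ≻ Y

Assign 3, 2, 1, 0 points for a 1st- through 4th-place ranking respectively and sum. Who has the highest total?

W: 23·1 + 36·1 + 32·0 + 23·0 + 4·3 = 71
Y: 23·2 + 36·3 + 32·1 + 23·2 + 4·0 = 232
Z: 23·0 + 36·2 + 32·2 + 23·3 + 4·2 = 213
X: 23·3 + 36·0 + 32·3 + 23·1 + 4·1 = 192
Y has the highest Borda score (232).

Y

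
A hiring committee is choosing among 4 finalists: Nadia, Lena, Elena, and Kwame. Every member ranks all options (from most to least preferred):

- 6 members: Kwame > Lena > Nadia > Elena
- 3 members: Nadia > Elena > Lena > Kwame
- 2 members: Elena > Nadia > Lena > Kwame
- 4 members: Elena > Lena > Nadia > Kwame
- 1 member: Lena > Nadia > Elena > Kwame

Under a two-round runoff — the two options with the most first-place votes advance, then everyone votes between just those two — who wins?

Elena

Round 1 first-place votes: Nadia 3, Lena 1, Elena 6, Kwame 6.
Elena and Kwame advance.
Runoff: Elena is preferred to Kwame by 10 voters; Kwame by 6.
Elena wins the runoff.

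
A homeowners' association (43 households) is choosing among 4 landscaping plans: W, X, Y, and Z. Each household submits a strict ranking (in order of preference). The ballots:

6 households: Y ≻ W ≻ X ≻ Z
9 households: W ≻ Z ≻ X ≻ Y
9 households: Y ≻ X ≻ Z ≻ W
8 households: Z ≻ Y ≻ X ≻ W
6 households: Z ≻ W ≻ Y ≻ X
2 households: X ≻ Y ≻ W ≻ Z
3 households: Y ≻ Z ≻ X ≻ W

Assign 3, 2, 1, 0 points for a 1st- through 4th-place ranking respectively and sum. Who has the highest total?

W: 6·2 + 9·3 + 9·0 + 8·0 + 6·2 + 2·1 + 3·0 = 53
X: 6·1 + 9·1 + 9·2 + 8·1 + 6·0 + 2·3 + 3·1 = 50
Y: 6·3 + 9·0 + 9·3 + 8·2 + 6·1 + 2·2 + 3·3 = 80
Z: 6·0 + 9·2 + 9·1 + 8·3 + 6·3 + 2·0 + 3·2 = 75
Y has the highest Borda score (80).

Y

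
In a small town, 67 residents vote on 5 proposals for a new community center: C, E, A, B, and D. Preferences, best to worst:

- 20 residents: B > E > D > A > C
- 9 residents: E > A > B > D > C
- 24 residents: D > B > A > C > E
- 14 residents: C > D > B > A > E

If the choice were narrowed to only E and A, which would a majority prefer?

Voters preferring E to A: 29; preferring A to E: 38.
A wins the head-to-head.

A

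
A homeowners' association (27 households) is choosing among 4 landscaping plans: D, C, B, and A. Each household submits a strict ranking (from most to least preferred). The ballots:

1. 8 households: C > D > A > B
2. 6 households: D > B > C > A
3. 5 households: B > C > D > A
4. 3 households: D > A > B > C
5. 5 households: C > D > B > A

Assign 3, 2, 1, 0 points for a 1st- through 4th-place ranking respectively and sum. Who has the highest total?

D: 8·2 + 6·3 + 5·1 + 3·3 + 5·2 = 58
C: 8·3 + 6·1 + 5·2 + 3·0 + 5·3 = 55
B: 8·0 + 6·2 + 5·3 + 3·1 + 5·1 = 35
A: 8·1 + 6·0 + 5·0 + 3·2 + 5·0 = 14
D has the highest Borda score (58).

D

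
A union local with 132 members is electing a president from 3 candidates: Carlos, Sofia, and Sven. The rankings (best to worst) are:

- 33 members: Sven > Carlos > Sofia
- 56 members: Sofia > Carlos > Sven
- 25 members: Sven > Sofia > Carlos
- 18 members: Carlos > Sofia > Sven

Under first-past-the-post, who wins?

First-place votes: Carlos 18, Sofia 56, Sven 58.
Sven has the most first-place votes.

Sven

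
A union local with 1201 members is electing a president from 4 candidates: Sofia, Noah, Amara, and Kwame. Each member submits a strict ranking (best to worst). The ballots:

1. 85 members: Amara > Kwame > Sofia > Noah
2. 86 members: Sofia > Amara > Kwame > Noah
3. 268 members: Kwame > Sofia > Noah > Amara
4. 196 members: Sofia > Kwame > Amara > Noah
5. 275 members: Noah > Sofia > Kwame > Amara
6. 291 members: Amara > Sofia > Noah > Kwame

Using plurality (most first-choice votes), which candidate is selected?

Amara

First-place votes: Sofia 282, Noah 275, Amara 376, Kwame 268.
Amara has the most first-place votes.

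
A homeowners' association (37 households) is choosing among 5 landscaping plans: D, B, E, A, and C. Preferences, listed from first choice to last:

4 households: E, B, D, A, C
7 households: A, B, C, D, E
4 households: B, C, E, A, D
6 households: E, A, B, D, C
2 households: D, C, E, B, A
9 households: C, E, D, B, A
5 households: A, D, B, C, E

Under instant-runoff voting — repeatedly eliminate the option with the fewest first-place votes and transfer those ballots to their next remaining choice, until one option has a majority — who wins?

Round 1: D 2, B 4, E 10, A 12, C 9. Eliminate D.
Round 2: B 4, E 10, A 12, C 11. Eliminate B.
Round 3: E 10, A 12, C 15. Eliminate E.
Round 4: A 22, C 15. A has a majority.

A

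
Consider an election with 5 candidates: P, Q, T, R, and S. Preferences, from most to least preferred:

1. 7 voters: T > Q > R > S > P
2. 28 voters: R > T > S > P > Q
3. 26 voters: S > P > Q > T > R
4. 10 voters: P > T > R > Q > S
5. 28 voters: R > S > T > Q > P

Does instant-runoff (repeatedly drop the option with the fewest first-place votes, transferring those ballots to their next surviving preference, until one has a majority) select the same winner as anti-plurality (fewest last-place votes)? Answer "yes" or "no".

no

Instant-runoff — R1 P 10, Q 0, T 7, R 56, S 26 (R winner). Winner: R.
Anti-plurality — last-place votes: P 35, Q 28, T 0, R 26, S 10. Winner: T.
The two methods disagree.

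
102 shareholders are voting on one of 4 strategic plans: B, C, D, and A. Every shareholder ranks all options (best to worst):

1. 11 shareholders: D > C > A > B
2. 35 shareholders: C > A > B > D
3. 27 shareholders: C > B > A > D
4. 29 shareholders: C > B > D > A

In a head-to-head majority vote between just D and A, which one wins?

Voters preferring D to A: 40; preferring A to D: 62.
A wins the head-to-head.

A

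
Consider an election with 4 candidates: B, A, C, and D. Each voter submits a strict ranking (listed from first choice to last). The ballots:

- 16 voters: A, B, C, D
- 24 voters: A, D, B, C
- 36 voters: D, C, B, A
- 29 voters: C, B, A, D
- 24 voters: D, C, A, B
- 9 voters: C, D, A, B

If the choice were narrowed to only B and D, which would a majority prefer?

D

Voters preferring B to D: 45; preferring D to B: 93.
D wins the head-to-head.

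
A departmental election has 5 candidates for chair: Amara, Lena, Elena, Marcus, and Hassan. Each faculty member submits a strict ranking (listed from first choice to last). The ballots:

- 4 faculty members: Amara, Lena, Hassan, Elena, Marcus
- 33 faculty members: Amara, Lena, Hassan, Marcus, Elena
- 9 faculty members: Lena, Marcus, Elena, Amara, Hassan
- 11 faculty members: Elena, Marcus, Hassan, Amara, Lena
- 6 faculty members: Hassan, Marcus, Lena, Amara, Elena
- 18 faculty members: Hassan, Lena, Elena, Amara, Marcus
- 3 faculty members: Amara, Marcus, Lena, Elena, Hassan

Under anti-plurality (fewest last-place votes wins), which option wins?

Amara

Last-place votes: Amara 0, Lena 11, Elena 39, Marcus 22, Hassan 12.
Amara is ranked last by the fewest voters, so Amara wins.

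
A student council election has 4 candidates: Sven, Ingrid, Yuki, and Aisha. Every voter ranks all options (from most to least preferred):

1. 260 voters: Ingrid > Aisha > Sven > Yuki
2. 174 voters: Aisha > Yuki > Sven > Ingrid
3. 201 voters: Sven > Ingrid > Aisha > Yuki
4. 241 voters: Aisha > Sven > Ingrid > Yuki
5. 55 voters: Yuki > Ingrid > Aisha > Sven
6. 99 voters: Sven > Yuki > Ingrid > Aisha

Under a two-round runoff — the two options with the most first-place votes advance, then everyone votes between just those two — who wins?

Aisha

Round 1 first-place votes: Sven 300, Ingrid 260, Yuki 55, Aisha 415.
Aisha and Sven advance.
Runoff: Aisha is preferred to Sven by 730 voters; Sven by 300.
Aisha wins the runoff.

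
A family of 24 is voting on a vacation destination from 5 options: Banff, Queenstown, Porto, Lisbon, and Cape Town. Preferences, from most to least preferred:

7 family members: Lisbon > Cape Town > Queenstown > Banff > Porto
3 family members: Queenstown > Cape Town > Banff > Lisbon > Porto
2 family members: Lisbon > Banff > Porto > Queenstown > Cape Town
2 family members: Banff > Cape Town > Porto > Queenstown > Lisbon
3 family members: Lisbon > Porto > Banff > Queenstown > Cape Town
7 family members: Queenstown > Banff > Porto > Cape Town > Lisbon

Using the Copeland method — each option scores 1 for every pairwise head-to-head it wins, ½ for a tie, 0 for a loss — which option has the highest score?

Banff: beats Porto and Cape Town; ties Lisbon; loses to Queenstown → score 2.5.
Queenstown: beats Banff, Porto, and Cape Town; ties Lisbon → score 3.5.
Porto: ties Cape Town; loses to Banff, Queenstown, and Lisbon → score 0.5.
Lisbon: beats Porto; ties Banff, Queenstown, and Cape Town → score 2.5.
Cape Town: ties Porto and Lisbon; loses to Banff and Queenstown → score 1.
Queenstown has the best pairwise record.

Queenstown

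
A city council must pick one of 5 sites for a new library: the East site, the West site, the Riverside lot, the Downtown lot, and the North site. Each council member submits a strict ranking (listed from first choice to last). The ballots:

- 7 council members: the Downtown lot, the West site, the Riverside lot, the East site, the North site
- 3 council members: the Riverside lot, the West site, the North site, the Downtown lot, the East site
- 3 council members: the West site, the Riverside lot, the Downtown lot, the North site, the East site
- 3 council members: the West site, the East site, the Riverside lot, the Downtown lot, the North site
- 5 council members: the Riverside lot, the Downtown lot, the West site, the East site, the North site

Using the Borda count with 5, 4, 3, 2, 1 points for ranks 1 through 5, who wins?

the East site: 7·2 + 3·1 + 3·1 + 3·4 + 5·2 = 42
the West site: 7·4 + 3·4 + 3·5 + 3·5 + 5·3 = 85
the Riverside lot: 7·3 + 3·5 + 3·4 + 3·3 + 5·5 = 82
the Downtown lot: 7·5 + 3·2 + 3·3 + 3·2 + 5·4 = 76
the North site: 7·1 + 3·3 + 3·2 + 3·1 + 5·1 = 30
the West site has the highest Borda score (85).

the West site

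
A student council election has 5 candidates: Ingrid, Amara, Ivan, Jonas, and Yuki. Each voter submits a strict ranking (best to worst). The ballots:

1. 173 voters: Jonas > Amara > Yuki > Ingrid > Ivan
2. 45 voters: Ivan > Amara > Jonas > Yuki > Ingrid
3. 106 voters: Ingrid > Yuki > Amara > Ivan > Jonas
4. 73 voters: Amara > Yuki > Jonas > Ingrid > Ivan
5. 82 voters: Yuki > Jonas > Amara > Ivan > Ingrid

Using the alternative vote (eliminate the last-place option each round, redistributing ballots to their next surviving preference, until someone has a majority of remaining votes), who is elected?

Round 1: Ingrid 106, Amara 73, Ivan 45, Jonas 173, Yuki 82. Eliminate Ivan.
Round 2: Ingrid 106, Amara 118, Jonas 173, Yuki 82. Eliminate Yuki.
Round 3: Ingrid 106, Amara 118, Jonas 255. Jonas has a majority.

Jonas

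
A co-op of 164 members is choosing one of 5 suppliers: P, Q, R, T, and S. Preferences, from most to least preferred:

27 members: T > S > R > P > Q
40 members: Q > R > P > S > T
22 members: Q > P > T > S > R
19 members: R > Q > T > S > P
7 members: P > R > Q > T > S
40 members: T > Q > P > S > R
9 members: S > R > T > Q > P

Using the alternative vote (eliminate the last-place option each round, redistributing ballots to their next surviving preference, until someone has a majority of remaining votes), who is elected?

Q

Round 1: P 7, Q 62, R 19, T 67, S 9. Eliminate P.
Round 2: Q 62, R 26, T 67, S 9. Eliminate S.
Round 3: Q 62, R 35, T 67. Eliminate R.
Round 4: Q 88, T 76. Q has a majority.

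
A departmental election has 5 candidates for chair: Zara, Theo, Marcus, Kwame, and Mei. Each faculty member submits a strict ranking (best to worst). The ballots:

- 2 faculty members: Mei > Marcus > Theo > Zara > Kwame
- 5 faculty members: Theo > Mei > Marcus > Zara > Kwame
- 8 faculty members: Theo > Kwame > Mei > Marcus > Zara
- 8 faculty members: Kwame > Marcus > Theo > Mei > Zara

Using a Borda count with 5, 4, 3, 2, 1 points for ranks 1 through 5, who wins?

Zara: 2·2 + 5·2 + 8·1 + 8·1 = 30
Theo: 2·3 + 5·5 + 8·5 + 8·3 = 95
Marcus: 2·4 + 5·3 + 8·2 + 8·4 = 71
Kwame: 2·1 + 5·1 + 8·4 + 8·5 = 79
Mei: 2·5 + 5·4 + 8·3 + 8·2 = 70
Theo has the highest Borda score (95).

Theo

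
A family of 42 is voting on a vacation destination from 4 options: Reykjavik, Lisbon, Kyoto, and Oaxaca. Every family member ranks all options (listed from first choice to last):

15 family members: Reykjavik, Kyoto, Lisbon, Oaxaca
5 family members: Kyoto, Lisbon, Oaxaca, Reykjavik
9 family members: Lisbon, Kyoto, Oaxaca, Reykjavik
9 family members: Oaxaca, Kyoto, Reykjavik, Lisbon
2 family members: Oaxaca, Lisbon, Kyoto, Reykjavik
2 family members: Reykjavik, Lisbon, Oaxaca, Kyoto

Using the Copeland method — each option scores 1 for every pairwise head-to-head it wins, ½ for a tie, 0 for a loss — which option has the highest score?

Kyoto

Reykjavik: beats Lisbon; loses to Kyoto and Oaxaca → score 1.
Lisbon: beats Oaxaca; loses to Reykjavik and Kyoto → score 1.
Kyoto: beats Reykjavik, Lisbon, and Oaxaca → score 3.
Oaxaca: beats Reykjavik; loses to Lisbon and Kyoto → score 1.
Kyoto has the best pairwise record.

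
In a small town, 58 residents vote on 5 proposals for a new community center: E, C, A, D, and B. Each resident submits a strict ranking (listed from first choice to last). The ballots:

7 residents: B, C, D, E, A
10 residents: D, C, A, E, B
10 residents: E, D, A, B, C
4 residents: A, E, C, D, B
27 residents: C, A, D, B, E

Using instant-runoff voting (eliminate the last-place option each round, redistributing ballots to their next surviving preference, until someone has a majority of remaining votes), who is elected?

Round 1: E 10, C 27, A 4, D 10, B 7. Eliminate A.
Round 2: E 14, C 27, D 10, B 7. Eliminate B.
Round 3: E 14, C 34, D 10. C has a majority.

C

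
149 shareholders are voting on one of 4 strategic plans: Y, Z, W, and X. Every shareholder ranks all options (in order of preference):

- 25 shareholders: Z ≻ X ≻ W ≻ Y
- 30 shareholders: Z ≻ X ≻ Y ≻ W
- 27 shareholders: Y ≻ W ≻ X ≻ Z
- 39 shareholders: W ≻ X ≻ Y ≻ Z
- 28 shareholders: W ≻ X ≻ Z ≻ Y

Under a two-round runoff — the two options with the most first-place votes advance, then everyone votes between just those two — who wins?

W

Round 1 first-place votes: Y 27, Z 55, W 67, X 0.
W and Z advance.
Runoff: W is preferred to Z by 94 voters; Z by 55.
W wins the runoff.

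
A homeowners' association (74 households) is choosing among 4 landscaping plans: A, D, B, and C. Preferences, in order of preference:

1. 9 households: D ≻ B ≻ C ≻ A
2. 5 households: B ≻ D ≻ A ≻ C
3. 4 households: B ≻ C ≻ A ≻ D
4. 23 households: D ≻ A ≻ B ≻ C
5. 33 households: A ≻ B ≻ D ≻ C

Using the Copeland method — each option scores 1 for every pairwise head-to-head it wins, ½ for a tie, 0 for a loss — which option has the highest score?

A: beats B and C; ties D → score 2.5.
D: beats C; ties A; loses to B → score 1.5.
B: beats D and C; loses to A → score 2.
C: loses to A, D, and B → score 0.
A has the best pairwise record.

A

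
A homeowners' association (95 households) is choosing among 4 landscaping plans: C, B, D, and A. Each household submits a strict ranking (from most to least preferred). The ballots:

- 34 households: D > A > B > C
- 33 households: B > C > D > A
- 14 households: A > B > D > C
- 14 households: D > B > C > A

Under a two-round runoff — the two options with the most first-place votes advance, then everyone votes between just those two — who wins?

D

Round 1 first-place votes: C 0, B 33, D 48, A 14.
D and B advance.
Runoff: D is preferred to B by 48 voters; B by 47.
D wins the runoff.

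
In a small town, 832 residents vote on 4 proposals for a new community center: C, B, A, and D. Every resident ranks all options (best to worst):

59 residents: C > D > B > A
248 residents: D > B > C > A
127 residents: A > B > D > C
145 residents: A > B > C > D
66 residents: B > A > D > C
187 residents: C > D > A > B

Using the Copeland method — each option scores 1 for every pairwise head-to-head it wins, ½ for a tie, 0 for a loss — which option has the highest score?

C: beats A; loses to B and D → score 1.
B: beats C; loses to A and D → score 1.
A: beats B; loses to C and D → score 1.
D: beats C, B, and A → score 3.
D has the best pairwise record.

D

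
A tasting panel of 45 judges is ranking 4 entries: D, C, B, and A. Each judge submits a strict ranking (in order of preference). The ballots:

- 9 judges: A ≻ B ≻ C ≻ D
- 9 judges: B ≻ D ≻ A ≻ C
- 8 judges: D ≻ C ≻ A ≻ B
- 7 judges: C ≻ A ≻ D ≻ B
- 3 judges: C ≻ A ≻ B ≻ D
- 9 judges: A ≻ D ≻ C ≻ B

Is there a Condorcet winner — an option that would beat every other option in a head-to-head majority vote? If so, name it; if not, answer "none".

A

A vs D: 28–17 for A.
A vs C: 27–18 for A.
A vs B: 36–9 for A.
A beats every other option head-to-head.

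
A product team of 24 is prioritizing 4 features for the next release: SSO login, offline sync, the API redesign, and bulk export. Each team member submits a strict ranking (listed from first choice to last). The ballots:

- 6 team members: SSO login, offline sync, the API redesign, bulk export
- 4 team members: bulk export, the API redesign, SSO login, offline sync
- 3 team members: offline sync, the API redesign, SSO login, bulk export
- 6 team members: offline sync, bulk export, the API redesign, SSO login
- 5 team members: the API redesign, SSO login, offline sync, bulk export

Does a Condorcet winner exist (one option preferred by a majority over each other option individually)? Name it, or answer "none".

none

Checking pairwise contests:
the API redesign beats SSO login 18–6.
SSO login beats offline sync 15–9.
offline sync beats the API redesign 15–9.
SSO login beats bulk export 14–10.
Every option loses at least one head-to-head, so there is no Condorcet winner.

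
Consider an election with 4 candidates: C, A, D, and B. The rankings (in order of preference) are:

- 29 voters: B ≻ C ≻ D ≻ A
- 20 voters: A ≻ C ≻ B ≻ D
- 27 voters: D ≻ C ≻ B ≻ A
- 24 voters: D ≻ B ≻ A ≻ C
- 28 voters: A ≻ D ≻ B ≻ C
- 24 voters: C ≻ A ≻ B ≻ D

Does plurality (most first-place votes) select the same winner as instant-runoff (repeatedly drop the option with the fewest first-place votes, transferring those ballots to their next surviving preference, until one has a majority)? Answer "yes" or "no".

Plurality — first-place votes: C 24, A 48, D 51, B 29. Winner: D.
Instant-runoff — R1 C 24, A 48, D 51, B 29 (C out); R2 A 72, D 51, B 29 (B out); R3 A 72, D 80 (D winner). Winner: D.
The two methods agree.

yes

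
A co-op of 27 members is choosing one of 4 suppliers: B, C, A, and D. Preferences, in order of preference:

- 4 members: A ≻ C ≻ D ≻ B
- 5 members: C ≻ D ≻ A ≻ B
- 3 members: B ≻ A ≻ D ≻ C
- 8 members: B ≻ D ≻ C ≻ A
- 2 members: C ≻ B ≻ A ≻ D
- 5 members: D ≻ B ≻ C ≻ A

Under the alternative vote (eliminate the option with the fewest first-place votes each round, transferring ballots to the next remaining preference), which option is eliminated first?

Round 1: B 11, C 7, A 4, D 5. Eliminate A.

A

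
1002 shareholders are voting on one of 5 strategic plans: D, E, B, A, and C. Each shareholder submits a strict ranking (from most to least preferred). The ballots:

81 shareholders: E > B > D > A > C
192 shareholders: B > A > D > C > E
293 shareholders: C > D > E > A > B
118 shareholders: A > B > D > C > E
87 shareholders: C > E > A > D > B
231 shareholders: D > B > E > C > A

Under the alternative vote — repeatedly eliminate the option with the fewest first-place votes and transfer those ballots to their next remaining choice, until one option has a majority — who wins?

B

Round 1: D 231, E 81, B 192, A 118, C 380. Eliminate E.
Round 2: D 231, B 273, A 118, C 380. Eliminate A.
Round 3: D 231, B 391, C 380. Eliminate D.
Round 4: B 622, C 380. B has a majority.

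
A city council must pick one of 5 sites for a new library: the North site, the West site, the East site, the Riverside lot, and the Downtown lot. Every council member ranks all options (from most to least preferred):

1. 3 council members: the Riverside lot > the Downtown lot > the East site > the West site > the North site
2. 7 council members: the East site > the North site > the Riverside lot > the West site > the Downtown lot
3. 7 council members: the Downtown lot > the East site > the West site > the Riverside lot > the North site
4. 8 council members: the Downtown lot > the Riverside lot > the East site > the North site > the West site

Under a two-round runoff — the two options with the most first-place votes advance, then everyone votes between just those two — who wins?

Round 1 first-place votes: the North site 0, the West site 0, the East site 7, the Riverside lot 3, the Downtown lot 15.
the Downtown lot and the East site advance.
Runoff: the Downtown lot is preferred to the East site by 18 voters; the East site by 7.
the Downtown lot wins the runoff.

the Downtown lot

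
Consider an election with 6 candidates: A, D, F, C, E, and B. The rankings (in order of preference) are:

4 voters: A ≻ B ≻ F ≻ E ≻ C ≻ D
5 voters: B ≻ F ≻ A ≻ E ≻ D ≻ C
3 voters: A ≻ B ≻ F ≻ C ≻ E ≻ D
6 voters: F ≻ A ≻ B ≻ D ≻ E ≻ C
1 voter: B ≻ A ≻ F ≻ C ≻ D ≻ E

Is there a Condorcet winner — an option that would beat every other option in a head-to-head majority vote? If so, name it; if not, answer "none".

Checking pairwise contests:
F beats A 11–8.
A beats D 19–0.
B beats F 13–6.
A beats C 19–0.
A beats E 19–0.
A beats B 13–6.
Every option loses at least one head-to-head, so there is no Condorcet winner.

none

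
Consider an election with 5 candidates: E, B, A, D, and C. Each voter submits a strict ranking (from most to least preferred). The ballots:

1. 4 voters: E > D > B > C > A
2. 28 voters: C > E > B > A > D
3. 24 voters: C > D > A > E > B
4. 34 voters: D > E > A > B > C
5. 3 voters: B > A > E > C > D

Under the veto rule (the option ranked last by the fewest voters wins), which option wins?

Last-place votes: E 0, B 24, A 4, D 31, C 34.
E is ranked last by the fewest voters, so E wins.

E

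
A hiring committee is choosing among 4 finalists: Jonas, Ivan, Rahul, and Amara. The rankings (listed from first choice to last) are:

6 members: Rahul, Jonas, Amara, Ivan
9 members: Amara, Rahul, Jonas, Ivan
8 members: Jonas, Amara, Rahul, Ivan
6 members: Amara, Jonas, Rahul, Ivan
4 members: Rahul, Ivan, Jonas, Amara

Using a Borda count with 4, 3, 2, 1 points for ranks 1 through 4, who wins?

Jonas: 6·3 + 9·2 + 8·4 + 6·3 + 4·2 = 94
Ivan: 6·1 + 9·1 + 8·1 + 6·1 + 4·3 = 41
Rahul: 6·4 + 9·3 + 8·2 + 6·2 + 4·4 = 95
Amara: 6·2 + 9·4 + 8·3 + 6·4 + 4·1 = 100
Amara has the highest Borda score (100).

Amara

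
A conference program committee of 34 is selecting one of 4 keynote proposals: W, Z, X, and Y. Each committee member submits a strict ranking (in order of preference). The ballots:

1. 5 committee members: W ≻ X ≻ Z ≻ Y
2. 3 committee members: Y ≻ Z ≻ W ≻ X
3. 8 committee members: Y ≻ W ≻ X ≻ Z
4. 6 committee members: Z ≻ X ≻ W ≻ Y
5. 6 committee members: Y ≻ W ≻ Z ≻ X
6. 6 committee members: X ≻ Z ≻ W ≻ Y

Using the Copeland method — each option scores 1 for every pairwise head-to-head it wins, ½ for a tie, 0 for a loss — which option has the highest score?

W: beats Z and X; ties Y → score 2.5.
Z: ties Y; loses to W and X → score 0.5.
X: beats Z; ties Y; loses to W → score 1.5.
Y: ties W, Z, and X → score 1.5.
W has the best pairwise record.

W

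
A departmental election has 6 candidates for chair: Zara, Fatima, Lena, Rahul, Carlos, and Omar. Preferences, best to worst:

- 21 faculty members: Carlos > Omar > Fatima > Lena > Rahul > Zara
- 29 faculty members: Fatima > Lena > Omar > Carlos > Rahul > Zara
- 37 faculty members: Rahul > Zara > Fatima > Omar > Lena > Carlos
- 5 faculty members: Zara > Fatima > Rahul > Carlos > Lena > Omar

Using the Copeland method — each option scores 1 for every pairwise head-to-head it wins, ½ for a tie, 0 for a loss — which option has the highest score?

Zara: loses to Fatima, Lena, Rahul, Carlos, and Omar → score 0.
Fatima: beats Zara, Lena, Rahul, Carlos, and Omar → score 5.
Lena: beats Zara, Rahul, and Carlos; loses to Fatima and Omar → score 3.
Rahul: beats Zara; loses to Fatima, Lena, Carlos, and Omar → score 1.
Carlos: beats Zara and Rahul; loses to Fatima, Lena, and Omar → score 2.
Omar: beats Zara, Lena, Rahul, and Carlos; loses to Fatima → score 4.
Fatima has the best pairwise record.

Fatima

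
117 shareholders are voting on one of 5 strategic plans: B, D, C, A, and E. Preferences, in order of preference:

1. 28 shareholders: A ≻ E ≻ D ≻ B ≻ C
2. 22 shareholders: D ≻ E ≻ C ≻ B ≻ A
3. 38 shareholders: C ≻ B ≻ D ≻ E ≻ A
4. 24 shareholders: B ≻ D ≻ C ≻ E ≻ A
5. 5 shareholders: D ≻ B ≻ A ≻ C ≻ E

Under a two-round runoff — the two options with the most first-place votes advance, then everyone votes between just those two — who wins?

C

Round 1 first-place votes: B 24, D 27, C 38, A 28, E 0.
C and A advance.
Runoff: C is preferred to A by 84 voters; A by 33.
C wins the runoff.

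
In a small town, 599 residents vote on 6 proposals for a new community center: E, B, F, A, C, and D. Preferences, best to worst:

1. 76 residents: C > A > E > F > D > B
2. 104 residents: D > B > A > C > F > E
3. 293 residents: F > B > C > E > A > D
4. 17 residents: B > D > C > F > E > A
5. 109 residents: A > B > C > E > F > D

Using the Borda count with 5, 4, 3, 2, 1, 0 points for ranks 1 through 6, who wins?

E: 76·3 + 104·0 + 293·2 + 17·1 + 109·2 = 1049
B: 76·0 + 104·4 + 293·4 + 17·5 + 109·4 = 2109
F: 76·2 + 104·1 + 293·5 + 17·2 + 109·1 = 1864
A: 76·4 + 104·3 + 293·1 + 17·0 + 109·5 = 1454
C: 76·5 + 104·2 + 293·3 + 17·3 + 109·3 = 1845
D: 76·1 + 104·5 + 293·0 + 17·4 + 109·0 = 664
B has the highest Borda score (2109).

B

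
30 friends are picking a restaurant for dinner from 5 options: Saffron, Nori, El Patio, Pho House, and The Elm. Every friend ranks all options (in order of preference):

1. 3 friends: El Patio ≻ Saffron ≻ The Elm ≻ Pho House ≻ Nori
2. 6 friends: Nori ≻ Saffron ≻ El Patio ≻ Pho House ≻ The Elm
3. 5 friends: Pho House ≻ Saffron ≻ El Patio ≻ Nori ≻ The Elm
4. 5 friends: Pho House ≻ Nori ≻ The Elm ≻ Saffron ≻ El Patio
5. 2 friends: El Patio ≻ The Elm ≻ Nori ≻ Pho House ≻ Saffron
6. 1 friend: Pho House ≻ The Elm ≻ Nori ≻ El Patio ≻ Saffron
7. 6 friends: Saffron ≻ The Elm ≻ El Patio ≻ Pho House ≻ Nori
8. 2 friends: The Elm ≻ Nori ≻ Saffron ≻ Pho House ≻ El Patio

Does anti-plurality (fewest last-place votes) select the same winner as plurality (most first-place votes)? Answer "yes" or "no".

Anti-plurality — last-place votes: Saffron 3, Nori 9, El Patio 7, Pho House 0, The Elm 11. Winner: Pho House.
Plurality — first-place votes: Saffron 6, Nori 6, El Patio 5, Pho House 11, The Elm 2. Winner: Pho House.
The two methods agree.

yes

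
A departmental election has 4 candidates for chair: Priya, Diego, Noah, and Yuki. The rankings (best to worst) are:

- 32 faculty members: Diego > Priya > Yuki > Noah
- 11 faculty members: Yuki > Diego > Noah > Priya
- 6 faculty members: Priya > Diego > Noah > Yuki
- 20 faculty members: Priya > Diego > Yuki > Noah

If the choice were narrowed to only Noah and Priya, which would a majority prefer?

Voters preferring Noah to Priya: 11; preferring Priya to Noah: 58.
Priya wins the head-to-head.

Priya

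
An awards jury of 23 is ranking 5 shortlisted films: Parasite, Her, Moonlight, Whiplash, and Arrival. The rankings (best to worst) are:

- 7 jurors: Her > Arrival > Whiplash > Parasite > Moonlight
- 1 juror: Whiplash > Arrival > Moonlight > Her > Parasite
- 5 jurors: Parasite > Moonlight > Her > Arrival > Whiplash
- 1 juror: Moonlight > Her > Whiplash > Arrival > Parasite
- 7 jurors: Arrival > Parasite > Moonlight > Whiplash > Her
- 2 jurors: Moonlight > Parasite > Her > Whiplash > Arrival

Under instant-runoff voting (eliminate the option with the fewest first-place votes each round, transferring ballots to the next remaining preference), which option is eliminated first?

Whiplash

Round 1: Parasite 5, Her 7, Moonlight 3, Whiplash 1, Arrival 7. Eliminate Whiplash.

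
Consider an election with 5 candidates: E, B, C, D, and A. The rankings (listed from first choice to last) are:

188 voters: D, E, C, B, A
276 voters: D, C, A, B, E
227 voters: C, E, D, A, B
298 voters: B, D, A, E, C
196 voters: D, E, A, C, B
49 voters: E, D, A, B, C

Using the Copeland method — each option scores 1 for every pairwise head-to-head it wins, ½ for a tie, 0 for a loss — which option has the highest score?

E: beats B, C, and A; loses to D → score 3.
B: loses to E, C, D, and A → score 0.
C: beats B and A; loses to E and D → score 2.
D: beats E, B, C, and A → score 4.
A: beats B; loses to E, C, and D → score 1.
D has the best pairwise record.

D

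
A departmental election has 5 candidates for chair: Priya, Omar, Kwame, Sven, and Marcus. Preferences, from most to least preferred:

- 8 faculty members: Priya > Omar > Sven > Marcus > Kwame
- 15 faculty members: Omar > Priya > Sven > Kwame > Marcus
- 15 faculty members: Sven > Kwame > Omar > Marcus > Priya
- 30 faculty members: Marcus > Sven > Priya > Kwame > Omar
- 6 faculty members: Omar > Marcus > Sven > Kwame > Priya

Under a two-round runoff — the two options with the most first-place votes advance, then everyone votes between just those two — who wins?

Omar

Round 1 first-place votes: Priya 8, Omar 21, Kwame 0, Sven 15, Marcus 30.
Marcus and Omar advance.
Runoff: Marcus is preferred to Omar by 30 voters; Omar by 44.
Omar wins the runoff.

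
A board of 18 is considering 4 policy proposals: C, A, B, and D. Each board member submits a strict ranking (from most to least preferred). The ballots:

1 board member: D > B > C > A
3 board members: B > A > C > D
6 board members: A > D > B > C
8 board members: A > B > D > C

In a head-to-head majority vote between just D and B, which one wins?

Voters preferring D to B: 7; preferring B to D: 11.
B wins the head-to-head.

B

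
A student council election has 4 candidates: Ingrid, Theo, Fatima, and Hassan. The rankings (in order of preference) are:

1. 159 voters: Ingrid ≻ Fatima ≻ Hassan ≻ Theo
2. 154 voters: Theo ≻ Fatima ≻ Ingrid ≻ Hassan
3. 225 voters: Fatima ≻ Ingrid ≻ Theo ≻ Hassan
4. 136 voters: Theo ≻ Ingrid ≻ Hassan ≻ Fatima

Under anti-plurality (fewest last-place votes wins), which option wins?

Last-place votes: Ingrid 0, Theo 159, Fatima 136, Hassan 379.
Ingrid is ranked last by the fewest voters, so Ingrid wins.

Ingrid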